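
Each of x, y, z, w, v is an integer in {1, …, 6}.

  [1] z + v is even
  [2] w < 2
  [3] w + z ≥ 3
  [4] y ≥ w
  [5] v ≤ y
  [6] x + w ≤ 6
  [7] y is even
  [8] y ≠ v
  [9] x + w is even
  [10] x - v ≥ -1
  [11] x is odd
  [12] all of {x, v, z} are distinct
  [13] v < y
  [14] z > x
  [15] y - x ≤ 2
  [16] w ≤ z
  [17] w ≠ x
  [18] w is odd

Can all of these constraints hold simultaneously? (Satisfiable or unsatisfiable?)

Satisfiable

The assignment x = 3, y = 4, z = 5, w = 1, v = 1 works:
  constraint 3 holds since w + z = 6.
  constraint 6 holds since x + w = 4.
  constraint 10 holds since x - v = 2.
The rest check out directly.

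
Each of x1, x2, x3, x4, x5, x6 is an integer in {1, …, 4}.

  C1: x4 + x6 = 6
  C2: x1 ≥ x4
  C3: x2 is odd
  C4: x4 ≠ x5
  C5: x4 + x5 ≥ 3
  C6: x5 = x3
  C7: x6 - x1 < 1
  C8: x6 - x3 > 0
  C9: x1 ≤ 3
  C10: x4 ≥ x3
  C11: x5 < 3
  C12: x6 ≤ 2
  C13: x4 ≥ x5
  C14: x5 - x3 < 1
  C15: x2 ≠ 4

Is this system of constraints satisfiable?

From constraints 2 and 9: x4 ≤ x1 ≤ 3. From constraint 12: x6 ≤ 2. Hence x4 + x6 ≤ 5. But constraint 1 requires x4 + x6 = 6, and 6 > 5. Contradiction.

Unsatisfiable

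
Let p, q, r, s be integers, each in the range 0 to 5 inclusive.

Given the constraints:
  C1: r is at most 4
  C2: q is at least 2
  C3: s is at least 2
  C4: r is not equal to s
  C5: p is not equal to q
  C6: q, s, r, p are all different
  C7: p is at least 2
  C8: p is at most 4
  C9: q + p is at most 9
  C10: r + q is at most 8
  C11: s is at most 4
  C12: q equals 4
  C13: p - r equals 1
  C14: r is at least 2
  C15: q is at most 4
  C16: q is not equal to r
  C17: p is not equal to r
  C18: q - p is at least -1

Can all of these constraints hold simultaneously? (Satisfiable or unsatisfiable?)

Constraints 1, 2, 3, 7, 8, 11, 14, and 15 confine each of q, s, r, p to the 3 values {2, …, 4}.
Constraint 6 requires all 4 of them to be distinct, but only 3 values are available — impossible by the pigeonhole principle.

Unsatisfiable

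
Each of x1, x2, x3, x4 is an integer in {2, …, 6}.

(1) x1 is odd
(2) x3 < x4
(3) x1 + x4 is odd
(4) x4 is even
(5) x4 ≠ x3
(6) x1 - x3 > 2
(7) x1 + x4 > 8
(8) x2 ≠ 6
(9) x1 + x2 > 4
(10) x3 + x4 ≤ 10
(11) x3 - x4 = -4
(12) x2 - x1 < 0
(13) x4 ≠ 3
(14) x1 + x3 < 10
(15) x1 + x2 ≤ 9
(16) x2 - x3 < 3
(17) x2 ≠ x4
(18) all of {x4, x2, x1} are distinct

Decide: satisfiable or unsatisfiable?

Take x1 = 5, x2 = 2, x3 = 2, x4 = 6. Then constraint 6: x1 - x3 = 3; constraint 7: x1 + x4 = 11; constraint 9: x1 + x2 = 7, and every other listed constraint is also met.

Satisfiable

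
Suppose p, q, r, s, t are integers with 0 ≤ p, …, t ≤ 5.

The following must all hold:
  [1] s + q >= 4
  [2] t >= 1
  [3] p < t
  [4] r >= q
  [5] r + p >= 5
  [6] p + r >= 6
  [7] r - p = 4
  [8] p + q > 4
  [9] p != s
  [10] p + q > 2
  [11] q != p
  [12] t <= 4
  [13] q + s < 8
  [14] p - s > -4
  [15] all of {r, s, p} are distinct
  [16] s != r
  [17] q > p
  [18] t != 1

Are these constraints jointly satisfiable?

Satisfiable

Take p = 1, q = 4, r = 5, s = 3, t = 4. Then constraint 1: s + q = 7; constraint 5: r + p = 6; constraint 6: p + r = 6, and every other listed constraint is also met.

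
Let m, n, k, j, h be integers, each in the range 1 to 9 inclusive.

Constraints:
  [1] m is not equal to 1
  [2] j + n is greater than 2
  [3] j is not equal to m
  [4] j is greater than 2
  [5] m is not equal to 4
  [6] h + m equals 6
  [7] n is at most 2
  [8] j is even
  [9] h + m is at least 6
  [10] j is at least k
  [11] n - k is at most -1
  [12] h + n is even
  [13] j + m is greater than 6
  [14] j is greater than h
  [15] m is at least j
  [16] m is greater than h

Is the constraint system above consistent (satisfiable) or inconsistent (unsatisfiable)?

Satisfiable

Take m = 5, n = 1, k = 2, j = 4, h = 1. Then constraint 2: j + n = 5; constraint 6: h + m = 6, and every other listed constraint is also met.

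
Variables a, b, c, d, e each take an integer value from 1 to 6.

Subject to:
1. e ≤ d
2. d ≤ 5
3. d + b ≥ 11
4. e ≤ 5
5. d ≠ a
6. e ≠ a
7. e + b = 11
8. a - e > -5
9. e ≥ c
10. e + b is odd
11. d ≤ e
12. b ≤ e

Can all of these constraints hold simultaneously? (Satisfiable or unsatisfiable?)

Unsatisfiable

From constraint 2: d ≤ 5. From constraints 4 and 12: b ≤ e ≤ 5. Hence d + b ≤ 10. But constraint 3 requires d + b ≥ 11, and 11 > 10. Contradiction.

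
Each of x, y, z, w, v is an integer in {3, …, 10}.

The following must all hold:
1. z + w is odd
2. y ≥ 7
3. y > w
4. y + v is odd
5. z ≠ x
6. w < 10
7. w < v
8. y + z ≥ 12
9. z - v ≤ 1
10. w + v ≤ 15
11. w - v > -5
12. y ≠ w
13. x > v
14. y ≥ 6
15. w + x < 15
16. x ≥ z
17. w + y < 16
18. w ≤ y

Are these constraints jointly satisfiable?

The assignment x = 9, y = 9, z = 6, w = 5, v = 8 works:
  constraint 8 holds since y + z = 15.
  constraint 9 holds since z - v = -2.
  constraint 10 holds since w + v = 13.
The rest check out directly.

Satisfiable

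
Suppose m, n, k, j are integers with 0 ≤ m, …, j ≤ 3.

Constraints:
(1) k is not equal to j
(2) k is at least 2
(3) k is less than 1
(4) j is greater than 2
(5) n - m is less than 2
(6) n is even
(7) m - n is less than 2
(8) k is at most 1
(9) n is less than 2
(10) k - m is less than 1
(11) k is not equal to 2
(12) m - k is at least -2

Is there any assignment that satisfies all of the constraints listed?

From constraint 2: k ≥ 2. From constraint 3: k ≤ 0. But 0 < 2, so no value of k works.

Unsatisfiable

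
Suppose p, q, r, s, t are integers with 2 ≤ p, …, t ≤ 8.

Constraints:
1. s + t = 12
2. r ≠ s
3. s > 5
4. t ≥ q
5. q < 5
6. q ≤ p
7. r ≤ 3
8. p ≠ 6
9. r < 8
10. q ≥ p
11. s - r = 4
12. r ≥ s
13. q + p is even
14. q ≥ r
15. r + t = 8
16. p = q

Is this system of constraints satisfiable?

Unsatisfiable

From constraint 3: s ≥ 6. From constraints 7 and 12: s ≤ r and r ≤ 3, so s ≤ 3. But 3 < 6, so no value of s works.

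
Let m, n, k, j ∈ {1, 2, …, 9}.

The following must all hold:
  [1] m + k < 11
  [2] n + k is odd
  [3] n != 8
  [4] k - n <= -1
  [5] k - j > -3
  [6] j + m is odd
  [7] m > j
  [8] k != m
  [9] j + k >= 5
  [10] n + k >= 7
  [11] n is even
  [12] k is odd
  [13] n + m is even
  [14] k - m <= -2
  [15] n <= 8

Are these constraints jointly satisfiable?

Take m = 6, n = 6, k = 3, j = 5. Then constraint 1: m + k = 9; constraint 4: k - n = -3, and every other listed constraint is also met.

Satisfiable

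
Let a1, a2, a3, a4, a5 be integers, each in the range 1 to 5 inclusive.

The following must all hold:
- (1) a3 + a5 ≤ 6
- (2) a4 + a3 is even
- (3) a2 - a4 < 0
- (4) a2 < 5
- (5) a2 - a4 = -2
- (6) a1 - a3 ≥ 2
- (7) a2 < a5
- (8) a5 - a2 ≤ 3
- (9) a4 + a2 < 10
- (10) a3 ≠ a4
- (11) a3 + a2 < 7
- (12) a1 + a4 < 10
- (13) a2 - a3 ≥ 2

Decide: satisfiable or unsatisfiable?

Satisfiable

Try a1 = 4, a2 = 3, a3 = 1, a4 = 5, a5 = 5.
Check constraint 1: a3 + a5 = 6; constraint 3: a2 - a4 = -2; constraint 5: a2 - a4 = -2. The remaining constraints are straightforward to verify.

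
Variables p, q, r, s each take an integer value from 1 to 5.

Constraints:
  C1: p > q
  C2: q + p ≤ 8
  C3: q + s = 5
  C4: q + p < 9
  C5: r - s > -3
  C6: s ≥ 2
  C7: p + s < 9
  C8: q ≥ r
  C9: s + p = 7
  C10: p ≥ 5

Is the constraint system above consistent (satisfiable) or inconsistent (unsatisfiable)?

The assignment p = 5, q = 3, r = 1, s = 2 works:
  constraint 2 holds since q + p = 8.
  constraint 3 holds since q + s = 5.
The rest check out directly.

Satisfiable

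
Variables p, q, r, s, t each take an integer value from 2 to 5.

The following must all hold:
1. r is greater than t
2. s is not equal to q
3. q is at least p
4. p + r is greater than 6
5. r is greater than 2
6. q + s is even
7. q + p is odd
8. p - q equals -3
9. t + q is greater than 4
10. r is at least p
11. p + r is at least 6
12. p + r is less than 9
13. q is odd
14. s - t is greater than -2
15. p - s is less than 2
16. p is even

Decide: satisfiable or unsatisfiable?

One satisfying assignment is p = 2, q = 5, r = 5, s = 3, t = 2.
For the less obvious constraints — constraint 4: p + r = 7; constraint 8: p - q = -3 — and the others hold by inspection.

Satisfiable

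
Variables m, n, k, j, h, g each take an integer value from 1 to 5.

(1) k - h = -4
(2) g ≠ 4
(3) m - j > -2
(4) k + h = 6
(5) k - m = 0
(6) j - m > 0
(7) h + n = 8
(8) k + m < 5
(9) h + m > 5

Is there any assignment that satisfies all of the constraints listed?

Satisfiable

Take m = 1, n = 3, k = 1, j = 2, h = 5, g = 2. Then constraint 1: k - h = -4; constraint 3: m - j = -1, and every other listed constraint is also met.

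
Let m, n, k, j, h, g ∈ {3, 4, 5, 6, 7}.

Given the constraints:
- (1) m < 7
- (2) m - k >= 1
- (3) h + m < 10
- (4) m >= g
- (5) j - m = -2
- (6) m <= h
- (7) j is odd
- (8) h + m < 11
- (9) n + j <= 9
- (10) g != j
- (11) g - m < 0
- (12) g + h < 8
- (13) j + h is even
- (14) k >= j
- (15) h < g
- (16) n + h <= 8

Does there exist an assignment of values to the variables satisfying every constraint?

Constraints 6, 11, and 15 give g < m, m ≤ h, h < g. Chaining: g < m ≤ h < g, which forces g < g — impossible.

Unsatisfiable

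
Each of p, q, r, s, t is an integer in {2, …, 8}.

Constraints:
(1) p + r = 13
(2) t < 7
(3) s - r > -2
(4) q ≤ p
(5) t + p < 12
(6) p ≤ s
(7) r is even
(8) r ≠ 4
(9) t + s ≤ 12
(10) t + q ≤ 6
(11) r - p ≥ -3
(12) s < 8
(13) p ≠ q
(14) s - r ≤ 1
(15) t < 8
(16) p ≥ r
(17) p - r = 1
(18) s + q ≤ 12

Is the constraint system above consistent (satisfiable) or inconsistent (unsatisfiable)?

Satisfiable

One satisfying assignment is p = 7, q = 2, r = 6, s = 7, t = 3.
For the less obvious constraints — constraint 1: p + r = 13; constraint 3: s - r = 1 — and the others hold by inspection.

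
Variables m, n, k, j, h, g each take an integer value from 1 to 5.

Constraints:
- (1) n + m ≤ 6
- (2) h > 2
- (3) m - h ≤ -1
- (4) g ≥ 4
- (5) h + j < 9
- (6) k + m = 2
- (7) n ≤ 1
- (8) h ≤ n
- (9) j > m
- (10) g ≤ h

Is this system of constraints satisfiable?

Unsatisfiable

From constraints 4 and 10: h ≥ g and g ≥ 4, so h ≥ 4. From constraints 7 and 8: h ≤ n and n ≤ 1, so h ≤ 1. But 1 < 4, so no value of h works.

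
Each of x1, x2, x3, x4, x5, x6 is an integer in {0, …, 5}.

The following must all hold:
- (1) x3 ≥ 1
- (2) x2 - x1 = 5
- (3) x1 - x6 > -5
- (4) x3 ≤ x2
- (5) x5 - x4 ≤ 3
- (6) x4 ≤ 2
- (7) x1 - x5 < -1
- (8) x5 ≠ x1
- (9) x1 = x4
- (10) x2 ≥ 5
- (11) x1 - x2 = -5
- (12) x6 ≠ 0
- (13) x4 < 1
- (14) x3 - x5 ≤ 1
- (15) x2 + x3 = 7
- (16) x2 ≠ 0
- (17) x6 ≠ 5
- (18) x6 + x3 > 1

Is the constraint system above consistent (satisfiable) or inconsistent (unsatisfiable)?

Satisfiable

Try x1 = 0, x2 = 5, x3 = 2, x4 = 0, x5 = 2, x6 = 2.
Check constraint 2: x2 - x1 = 5; constraint 3: x1 - x6 = -2; constraint 5: x5 - x4 = 2. The remaining constraints are straightforward to verify.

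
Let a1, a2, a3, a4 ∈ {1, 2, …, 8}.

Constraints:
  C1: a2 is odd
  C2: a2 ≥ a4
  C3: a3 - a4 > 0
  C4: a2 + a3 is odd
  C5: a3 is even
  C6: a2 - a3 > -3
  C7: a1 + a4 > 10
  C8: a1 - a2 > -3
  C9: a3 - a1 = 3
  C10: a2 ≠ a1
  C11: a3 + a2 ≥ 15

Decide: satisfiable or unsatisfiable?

Try a1 = 5, a2 = 7, a3 = 8, a4 = 7.
Check constraint 3: a3 - a4 = 1; constraint 6: a2 - a3 = -1; constraint 7: a1 + a4 = 12. The remaining constraints are straightforward to verify.

Satisfiable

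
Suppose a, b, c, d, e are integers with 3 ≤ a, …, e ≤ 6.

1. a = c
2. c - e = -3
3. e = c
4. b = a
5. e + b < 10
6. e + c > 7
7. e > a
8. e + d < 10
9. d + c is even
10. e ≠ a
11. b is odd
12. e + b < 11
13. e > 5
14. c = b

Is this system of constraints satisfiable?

From constraints 3, 4, and 14, e = c = b = a, so e = a. But constraint 10 says e ≠ a. Contradiction.

Unsatisfiable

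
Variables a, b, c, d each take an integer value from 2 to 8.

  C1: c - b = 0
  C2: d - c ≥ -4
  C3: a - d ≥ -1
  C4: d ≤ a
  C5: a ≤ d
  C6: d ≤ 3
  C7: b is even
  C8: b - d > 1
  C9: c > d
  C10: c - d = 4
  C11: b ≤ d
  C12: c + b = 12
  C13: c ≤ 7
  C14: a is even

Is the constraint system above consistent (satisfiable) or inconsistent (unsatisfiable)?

Unsatisfiable

From constraint 13: c ≤ 7. From constraints 6 and 11: b ≤ d ≤ 3. Hence c + b ≤ 10. But constraint 12 requires c + b = 12, and 12 > 10. Contradiction.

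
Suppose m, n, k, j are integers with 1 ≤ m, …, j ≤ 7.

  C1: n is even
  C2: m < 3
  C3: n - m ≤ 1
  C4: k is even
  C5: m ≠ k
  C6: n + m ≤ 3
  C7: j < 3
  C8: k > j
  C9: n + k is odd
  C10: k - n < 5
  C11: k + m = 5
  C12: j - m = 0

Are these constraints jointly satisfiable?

Constraint 1 makes n even and constraint 4 makes k even, so n + k must be even. Constraint 9 says n + k is odd — contradiction.

Unsatisfiable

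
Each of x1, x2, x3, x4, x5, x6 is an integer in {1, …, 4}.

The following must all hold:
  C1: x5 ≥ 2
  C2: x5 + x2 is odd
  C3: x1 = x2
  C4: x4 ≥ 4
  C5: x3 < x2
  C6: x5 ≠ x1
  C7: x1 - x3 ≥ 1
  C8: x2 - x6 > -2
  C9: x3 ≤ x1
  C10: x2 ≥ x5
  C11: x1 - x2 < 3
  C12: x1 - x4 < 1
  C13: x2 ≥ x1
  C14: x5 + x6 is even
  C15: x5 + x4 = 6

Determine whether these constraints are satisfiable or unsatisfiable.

Satisfiable

The assignment x1 = 3, x2 = 3, x3 = 2, x4 = 4, x5 = 2, x6 = 4 works:
  constraint 7 holds since x1 - x3 = 1.
  constraint 8 holds since x2 - x6 = -1.
The rest check out directly.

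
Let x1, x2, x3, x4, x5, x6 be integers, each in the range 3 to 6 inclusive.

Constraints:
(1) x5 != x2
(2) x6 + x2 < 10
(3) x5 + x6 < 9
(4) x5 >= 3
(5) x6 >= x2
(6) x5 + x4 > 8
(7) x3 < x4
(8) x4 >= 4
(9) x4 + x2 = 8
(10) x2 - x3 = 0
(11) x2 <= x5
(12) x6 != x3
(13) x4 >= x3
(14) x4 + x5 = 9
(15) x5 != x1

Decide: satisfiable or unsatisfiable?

The assignment x1 = 3, x2 = 3, x3 = 3, x4 = 5, x5 = 4, x6 = 4 works:
  constraint 2 holds since x6 + x2 = 7.
  constraint 3 holds since x5 + x6 = 8.
  constraint 6 holds since x5 + x4 = 9.
The rest check out directly.

Satisfiable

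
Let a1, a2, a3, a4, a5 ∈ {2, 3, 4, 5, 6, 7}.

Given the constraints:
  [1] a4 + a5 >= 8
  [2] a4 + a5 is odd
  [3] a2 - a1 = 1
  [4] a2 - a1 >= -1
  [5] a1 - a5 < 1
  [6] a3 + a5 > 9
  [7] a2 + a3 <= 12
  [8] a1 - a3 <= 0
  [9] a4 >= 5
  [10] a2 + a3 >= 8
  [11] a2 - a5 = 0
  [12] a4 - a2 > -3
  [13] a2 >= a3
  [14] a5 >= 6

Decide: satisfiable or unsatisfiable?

Satisfiable

Setting (a1, a2, a3, a4, a5) = (5, 6, 5, 5, 6) satisfies everything: constraint 1: a4 + a5 = 11; constraint 3: a2 - a1 = 1, and the others follow.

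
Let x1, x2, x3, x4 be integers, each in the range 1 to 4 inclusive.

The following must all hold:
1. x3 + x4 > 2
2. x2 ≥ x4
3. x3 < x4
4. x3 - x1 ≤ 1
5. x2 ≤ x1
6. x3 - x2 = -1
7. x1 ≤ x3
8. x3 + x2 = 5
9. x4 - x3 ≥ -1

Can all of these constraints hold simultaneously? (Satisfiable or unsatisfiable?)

Constraints 2, 3, 5, and 7 give x2 ≤ x1, x1 ≤ x3, x3 < x4, x4 ≤ x2. Chaining: x2 ≤ x1 ≤ x3 < x4 ≤ x2, which forces x2 < x2 — impossible.

Unsatisfiable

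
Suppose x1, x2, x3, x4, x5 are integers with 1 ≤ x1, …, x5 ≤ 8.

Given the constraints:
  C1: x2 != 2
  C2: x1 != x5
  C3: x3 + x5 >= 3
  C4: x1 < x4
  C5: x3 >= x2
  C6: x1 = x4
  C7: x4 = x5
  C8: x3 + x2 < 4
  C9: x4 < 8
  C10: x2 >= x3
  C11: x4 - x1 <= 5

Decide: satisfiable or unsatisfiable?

Unsatisfiable

From constraints 6 and 7, x1 = x4 = x5, so x1 = x5. But constraint 2 says x1 ≠ x5. Contradiction.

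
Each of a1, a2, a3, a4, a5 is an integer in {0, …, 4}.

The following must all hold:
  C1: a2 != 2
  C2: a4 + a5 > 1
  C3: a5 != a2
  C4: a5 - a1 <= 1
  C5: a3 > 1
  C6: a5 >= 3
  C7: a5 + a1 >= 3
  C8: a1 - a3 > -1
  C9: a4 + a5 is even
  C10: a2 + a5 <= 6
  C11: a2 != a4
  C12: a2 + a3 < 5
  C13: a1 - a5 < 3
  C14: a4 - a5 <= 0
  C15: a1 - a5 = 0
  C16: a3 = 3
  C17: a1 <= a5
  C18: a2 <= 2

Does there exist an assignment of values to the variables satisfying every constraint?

Take a1 = 3, a2 = 0, a3 = 3, a4 = 1, a5 = 3. Then constraint 2: a4 + a5 = 4; constraint 4: a5 - a1 = 0; constraint 7: a5 + a1 = 6, and every other listed constraint is also met.

Satisfiable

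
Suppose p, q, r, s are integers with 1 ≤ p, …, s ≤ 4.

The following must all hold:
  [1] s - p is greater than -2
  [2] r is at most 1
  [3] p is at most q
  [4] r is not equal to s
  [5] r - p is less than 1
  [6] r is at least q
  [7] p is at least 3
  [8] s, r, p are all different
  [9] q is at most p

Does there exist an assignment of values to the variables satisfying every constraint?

Unsatisfiable

From constraints 3 and 7: q ≥ p and p ≥ 3, so q ≥ 3. From constraints 2 and 6: q ≤ r and r ≤ 1, so q ≤ 1. But 1 < 3, so no value of q works.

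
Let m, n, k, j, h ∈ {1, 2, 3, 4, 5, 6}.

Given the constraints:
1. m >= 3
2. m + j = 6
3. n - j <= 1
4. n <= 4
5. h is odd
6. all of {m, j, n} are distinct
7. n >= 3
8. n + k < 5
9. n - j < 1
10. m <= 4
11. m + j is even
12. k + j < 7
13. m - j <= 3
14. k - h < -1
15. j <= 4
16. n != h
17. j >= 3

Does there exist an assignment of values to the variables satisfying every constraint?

Unsatisfiable

Constraints 1, 4, 7, 10, 15, and 17 confine each of m, j, n to the 2 values {3, 4}.
Constraint 6 requires all 3 of them to be distinct, but only 2 values are available — impossible by the pigeonhole principle.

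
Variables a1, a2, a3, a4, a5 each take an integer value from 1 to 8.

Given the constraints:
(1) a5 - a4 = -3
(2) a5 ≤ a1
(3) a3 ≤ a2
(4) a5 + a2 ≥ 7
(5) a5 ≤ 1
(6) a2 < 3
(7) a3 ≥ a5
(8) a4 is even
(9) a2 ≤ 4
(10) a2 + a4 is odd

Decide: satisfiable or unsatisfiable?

From constraint 5: a5 ≤ 1. From constraint 9: a2 ≤ 4. Hence a5 + a2 ≤ 5. But constraint 4 requires a5 + a2 ≥ 7, and 7 > 5. Contradiction.

Unsatisfiable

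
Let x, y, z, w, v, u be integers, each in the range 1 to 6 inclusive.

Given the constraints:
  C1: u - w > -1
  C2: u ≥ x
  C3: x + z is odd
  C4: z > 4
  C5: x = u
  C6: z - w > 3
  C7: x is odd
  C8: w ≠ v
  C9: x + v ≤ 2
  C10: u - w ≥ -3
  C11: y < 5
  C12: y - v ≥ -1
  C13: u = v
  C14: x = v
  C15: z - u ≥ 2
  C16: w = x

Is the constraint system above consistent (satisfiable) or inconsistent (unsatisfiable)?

From constraints 5, 13, and 16, w = x = u = v, so w = v. But constraint 8 says w ≠ v. Contradiction.

Unsatisfiable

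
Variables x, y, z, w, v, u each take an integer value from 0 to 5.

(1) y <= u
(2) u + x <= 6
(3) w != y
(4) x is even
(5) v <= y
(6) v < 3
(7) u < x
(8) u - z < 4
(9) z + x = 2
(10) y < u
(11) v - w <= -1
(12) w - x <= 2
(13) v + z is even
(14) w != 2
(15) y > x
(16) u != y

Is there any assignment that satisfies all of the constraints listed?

Unsatisfiable

Constraints 7, 10, and 15 give x < y, y < u, u < x. Chaining: x < y < u < x, which forces x < x — impossible.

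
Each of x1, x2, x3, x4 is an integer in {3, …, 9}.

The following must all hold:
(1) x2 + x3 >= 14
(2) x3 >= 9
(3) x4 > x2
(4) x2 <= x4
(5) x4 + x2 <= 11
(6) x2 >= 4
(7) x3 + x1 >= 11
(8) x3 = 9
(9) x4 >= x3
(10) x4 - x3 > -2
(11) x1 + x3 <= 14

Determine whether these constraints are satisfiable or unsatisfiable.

From constraints 2 and 9: x4 ≥ x3 ≥ 9. From constraint 6: x2 ≥ 4. Hence x4 + x2 ≥ 13. But constraint 5 requires x4 + x2 ≤ 11, and 11 < 13. Contradiction.

Unsatisfiable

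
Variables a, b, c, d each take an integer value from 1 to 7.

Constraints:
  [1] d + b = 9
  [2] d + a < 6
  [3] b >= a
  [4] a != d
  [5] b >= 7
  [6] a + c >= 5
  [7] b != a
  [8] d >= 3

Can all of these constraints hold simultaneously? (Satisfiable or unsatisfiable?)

Unsatisfiable

From constraint 8: d ≥ 3. From constraint 5: b ≥ 7. Hence d + b ≥ 10. But constraint 1 requires d + b = 9, and 9 < 10. Contradiction.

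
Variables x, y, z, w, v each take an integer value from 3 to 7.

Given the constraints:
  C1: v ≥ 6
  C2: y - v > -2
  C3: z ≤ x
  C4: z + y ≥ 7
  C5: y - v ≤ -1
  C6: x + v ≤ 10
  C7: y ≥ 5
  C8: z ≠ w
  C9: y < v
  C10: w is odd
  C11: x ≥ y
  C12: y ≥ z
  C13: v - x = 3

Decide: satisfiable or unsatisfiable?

From constraints 7 and 11: x ≥ y ≥ 5. From constraint 1: v ≥ 6. Hence x + v ≥ 11. But constraint 6 requires x + v ≤ 10, and 10 < 11. Contradiction.

Unsatisfiable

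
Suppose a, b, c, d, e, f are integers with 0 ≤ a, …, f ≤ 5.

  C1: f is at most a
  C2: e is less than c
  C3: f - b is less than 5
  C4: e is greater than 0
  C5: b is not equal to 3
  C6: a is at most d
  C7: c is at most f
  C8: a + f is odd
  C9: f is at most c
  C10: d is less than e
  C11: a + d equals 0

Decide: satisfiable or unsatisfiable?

Constraints 1, 2, 6, 7, and 10 give a ≤ d, d < e, e < c, c ≤ f, f ≤ a. Chaining: a ≤ d < e < c ≤ f ≤ a, which forces a < a — impossible.

Unsatisfiable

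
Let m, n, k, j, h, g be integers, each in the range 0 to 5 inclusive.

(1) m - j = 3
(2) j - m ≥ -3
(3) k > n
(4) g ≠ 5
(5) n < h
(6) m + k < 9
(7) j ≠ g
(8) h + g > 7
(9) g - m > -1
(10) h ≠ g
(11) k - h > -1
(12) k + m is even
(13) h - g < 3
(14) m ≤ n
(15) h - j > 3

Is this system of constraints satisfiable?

The assignment m = 3, n = 3, k = 5, j = 0, h = 5, g = 3 works:
  constraint 1 holds since m - j = 3.
  constraint 2 holds since j - m = -3.
  constraint 6 holds since m + k = 8.
The rest check out directly.

Satisfiable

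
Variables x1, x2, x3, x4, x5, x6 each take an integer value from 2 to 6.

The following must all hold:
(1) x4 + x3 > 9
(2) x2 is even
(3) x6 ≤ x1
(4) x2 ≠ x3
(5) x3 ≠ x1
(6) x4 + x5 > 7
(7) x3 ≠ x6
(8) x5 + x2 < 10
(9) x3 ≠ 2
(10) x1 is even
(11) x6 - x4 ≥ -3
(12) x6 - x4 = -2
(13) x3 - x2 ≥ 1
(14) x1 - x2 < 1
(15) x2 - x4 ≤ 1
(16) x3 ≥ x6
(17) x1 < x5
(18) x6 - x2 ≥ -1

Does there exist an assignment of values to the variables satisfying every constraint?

Satisfiable

One satisfying assignment is x1 = 4, x2 = 4, x3 = 5, x4 = 5, x5 = 5, x6 = 3.
For the less obvious constraints — constraint 1: x4 + x3 = 10; constraint 6: x4 + x5 = 10 — and the others hold by inspection.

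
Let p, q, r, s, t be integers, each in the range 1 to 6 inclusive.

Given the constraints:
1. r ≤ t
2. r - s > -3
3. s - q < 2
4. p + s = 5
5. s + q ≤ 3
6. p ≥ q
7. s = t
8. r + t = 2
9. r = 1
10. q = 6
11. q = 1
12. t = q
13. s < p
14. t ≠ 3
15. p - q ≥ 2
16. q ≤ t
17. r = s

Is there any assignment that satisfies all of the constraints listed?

Unsatisfiable

Constraint 9 fixes r = 1 and constraint 10 fixes q = 6. Constraints 7, 12, and 17 give r = s = t = q, so r = q. But 1 ≠ 6 — contradiction.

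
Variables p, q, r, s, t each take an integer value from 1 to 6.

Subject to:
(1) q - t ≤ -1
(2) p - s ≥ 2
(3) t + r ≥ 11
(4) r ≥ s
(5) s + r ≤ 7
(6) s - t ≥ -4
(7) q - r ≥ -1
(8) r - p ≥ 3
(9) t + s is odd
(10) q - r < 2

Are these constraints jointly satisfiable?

Unsatisfiable

Constraints 1, 2, 6, 7, and 8 give p − s ≥ 2, s − t ≥ -4, t − q ≥ 1, q − r ≥ -1, r − p ≥ 3.
Adding all 5 inequalities: the left sides telescope to 0, and the right sides sum to 2 + (-4) + 1 + (-1) + 3 = 1. So 0 ≥ 1, which is false.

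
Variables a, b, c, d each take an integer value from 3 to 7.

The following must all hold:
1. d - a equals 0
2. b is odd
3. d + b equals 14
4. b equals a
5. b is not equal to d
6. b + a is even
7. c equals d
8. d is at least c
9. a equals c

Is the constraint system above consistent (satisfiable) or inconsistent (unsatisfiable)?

From constraints 4, 7, and 9, b = a = c = d, so b = d. But constraint 5 says b ≠ d. Contradiction.

Unsatisfiable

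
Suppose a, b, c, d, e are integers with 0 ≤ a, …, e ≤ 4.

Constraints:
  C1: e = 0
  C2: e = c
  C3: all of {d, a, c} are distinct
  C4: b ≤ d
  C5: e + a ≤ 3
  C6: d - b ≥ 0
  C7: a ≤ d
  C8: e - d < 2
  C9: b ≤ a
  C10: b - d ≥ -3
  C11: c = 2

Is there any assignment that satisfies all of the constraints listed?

Unsatisfiable

Constraint 1 fixes e = 0 and constraint 11 fixes c = 2, but constraint 2 requires e = c. Since 0 ≠ 2, contradiction.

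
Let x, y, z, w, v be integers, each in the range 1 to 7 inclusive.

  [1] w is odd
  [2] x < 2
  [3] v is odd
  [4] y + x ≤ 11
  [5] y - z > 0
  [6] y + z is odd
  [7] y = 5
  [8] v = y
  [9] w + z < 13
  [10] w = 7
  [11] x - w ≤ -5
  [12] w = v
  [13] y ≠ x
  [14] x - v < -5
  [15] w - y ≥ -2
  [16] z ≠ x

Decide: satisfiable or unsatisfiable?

Unsatisfiable

Constraint 10 fixes w = 7 and constraint 7 fixes y = 5. Constraints 8 and 12 give w = v = y, so w = y. But 7 ≠ 5 — contradiction.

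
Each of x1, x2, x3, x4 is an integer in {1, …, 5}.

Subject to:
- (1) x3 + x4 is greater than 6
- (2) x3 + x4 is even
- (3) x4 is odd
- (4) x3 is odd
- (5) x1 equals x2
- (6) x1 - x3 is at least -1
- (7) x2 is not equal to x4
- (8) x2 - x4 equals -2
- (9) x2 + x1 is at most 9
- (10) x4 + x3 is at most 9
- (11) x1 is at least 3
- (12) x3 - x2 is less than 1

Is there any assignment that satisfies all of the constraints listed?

Setting (x1, x2, x3, x4) = (3, 3, 3, 5) satisfies everything: constraint 1: x3 + x4 = 8; constraint 6: x1 - x3 = 0, and the others follow.

Satisfiable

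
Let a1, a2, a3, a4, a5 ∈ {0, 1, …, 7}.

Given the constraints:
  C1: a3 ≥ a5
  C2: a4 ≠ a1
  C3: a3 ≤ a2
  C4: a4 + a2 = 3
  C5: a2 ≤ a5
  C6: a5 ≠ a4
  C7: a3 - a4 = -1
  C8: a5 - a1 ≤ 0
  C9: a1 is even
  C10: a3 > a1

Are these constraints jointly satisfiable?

Unsatisfiable

Constraints 3, 5, 8, and 10 give a1 < a3, a3 ≤ a2, a2 ≤ a5, a5 ≤ a1. Chaining: a1 < a3 ≤ a2 ≤ a5 ≤ a1, which forces a1 < a1 — impossible.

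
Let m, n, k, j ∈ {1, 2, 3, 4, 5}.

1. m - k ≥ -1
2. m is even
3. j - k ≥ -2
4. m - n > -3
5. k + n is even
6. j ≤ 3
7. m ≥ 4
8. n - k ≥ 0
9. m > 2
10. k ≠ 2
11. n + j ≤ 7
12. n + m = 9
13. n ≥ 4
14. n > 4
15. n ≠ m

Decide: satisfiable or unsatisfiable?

Setting (m, n, k, j) = (4, 5, 3, 2) satisfies everything: constraint 1: m - k = 1; constraint 3: j - k = -1, and the others follow.

Satisfiable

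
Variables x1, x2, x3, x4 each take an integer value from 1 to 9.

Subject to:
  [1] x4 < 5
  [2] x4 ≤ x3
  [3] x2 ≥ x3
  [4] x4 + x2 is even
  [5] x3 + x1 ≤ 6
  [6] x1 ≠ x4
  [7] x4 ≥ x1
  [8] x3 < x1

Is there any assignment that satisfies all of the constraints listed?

Unsatisfiable

Constraints 2, 7, and 8 give x1 ≤ x4, x4 ≤ x3, x3 < x1. Chaining: x1 ≤ x4 ≤ x3 < x1, which forces x1 < x1 — impossible.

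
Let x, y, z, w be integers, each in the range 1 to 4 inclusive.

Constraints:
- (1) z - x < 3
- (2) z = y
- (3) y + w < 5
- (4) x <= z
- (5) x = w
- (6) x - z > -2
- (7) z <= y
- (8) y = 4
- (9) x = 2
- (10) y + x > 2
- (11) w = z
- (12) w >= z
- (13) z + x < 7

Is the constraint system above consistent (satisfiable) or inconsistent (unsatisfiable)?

Unsatisfiable

Constraint 9 fixes x = 2 and constraint 8 fixes y = 4. Constraints 2, 5, and 11 give x = w = z = y, so x = y. But 2 ≠ 4 — contradiction.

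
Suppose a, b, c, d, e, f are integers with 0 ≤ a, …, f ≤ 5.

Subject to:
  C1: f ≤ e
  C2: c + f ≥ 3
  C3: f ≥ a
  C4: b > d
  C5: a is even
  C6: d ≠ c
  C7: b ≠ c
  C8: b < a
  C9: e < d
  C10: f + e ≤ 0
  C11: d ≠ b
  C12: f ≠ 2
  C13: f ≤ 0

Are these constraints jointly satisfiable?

Constraints 1, 3, 4, 8, and 9 give d < b, b < a, a ≤ f, f ≤ e, e < d. Chaining: d < b < a ≤ f ≤ e < d, which forces d < d — impossible.

Unsatisfiable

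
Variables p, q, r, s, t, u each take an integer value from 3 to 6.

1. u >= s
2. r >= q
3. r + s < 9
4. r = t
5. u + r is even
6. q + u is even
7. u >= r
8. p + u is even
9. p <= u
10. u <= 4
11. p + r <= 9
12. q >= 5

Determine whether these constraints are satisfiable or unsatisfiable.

Unsatisfiable

From constraints 2 and 12: r ≥ q and q ≥ 5, so r ≥ 5. From constraints 7 and 10: r ≤ u and u ≤ 4, so r ≤ 4. But 4 < 5, so no value of r works.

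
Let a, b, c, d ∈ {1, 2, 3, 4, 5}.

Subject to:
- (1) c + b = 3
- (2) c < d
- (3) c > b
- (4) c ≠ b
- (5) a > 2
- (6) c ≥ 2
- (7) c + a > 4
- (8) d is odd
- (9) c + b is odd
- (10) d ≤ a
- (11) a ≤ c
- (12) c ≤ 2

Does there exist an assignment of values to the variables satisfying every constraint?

Unsatisfiable

From constraint 5: a ≥ 3. From constraints 11 and 12: a ≤ c and c ≤ 2, so a ≤ 2. But 2 < 3, so no value of a works.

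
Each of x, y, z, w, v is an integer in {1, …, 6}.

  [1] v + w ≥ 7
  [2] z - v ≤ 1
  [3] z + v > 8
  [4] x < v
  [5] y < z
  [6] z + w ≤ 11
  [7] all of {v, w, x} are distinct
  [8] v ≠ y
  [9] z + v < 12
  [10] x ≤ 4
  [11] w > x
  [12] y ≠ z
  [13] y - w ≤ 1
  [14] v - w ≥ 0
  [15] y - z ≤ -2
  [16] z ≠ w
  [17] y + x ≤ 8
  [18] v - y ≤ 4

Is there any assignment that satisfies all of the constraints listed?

Satisfiable

Setting (x, y, z, w, v) = (3, 3, 5, 4, 5) satisfies everything: constraint 1: v + w = 9; constraint 2: z - v = 0, and the others follow.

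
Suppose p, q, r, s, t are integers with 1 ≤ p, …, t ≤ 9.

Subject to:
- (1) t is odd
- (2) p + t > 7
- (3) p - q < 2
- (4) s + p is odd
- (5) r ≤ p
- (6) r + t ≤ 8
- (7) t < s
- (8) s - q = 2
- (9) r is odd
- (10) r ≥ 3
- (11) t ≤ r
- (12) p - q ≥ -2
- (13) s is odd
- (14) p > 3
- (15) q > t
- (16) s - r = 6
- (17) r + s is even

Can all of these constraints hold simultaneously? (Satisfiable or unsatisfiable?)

Take p = 6, q = 7, r = 3, s = 9, t = 3. Then constraint 2: p + t = 9; constraint 3: p - q = -1, and every other listed constraint is also met.

Satisfiable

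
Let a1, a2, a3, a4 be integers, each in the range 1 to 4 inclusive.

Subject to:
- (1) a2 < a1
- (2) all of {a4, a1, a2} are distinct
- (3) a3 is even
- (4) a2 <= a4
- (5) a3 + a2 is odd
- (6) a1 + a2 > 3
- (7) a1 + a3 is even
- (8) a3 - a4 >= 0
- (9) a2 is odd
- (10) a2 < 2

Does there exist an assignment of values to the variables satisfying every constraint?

The assignment a1 = 4, a2 = 1, a3 = 4, a4 = 3 works:
  constraint 6 holds since a1 + a2 = 5.
  constraint 8 holds since a3 - a4 = 1.
The rest check out directly.

Satisfiable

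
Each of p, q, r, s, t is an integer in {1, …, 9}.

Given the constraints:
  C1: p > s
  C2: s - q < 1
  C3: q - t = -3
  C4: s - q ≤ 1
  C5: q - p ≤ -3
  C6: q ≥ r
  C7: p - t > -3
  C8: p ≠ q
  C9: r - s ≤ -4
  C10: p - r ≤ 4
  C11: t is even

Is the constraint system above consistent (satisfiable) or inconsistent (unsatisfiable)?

Constraints 4, 5, 9, and 10 give p − q ≥ 3, q − s ≥ -1, s − r ≥ 4, r − p ≥ -4.
Adding all 4 inequalities: the left sides telescope to 0, and the right sides sum to 3 + (-1) + 4 + (-4) = 2. So 0 ≥ 2, which is false.

Unsatisfiable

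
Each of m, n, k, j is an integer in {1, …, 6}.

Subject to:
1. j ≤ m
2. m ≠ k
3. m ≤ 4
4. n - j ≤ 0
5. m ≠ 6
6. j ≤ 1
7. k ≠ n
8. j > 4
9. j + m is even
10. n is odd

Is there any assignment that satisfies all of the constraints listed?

Unsatisfiable

From constraint 8: j ≥ 5. From constraint 6: j ≤ 1. But 1 < 5, so no value of j works.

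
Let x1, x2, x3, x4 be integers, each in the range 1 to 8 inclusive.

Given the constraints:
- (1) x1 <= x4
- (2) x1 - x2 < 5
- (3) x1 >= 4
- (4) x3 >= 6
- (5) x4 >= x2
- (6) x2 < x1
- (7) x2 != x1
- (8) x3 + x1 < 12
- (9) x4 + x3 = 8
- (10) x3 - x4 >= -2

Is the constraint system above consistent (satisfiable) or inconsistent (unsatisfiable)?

From constraints 1 and 3: x4 ≥ x1 ≥ 4. From constraint 4: x3 ≥ 6. Hence x4 + x3 ≥ 10. But constraint 9 requires x4 + x3 = 8, and 8 < 10. Contradiction.

Unsatisfiable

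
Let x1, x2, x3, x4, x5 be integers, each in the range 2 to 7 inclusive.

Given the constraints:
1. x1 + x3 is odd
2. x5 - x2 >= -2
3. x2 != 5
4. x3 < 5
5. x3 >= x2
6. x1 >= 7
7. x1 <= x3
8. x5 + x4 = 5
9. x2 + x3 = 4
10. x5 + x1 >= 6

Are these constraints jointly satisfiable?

Unsatisfiable

From constraints 6 and 7: x3 ≥ x1 and x1 ≥ 7, so x3 ≥ 7. From constraint 4: x3 ≤ 4. But 4 < 7, so no value of x3 works.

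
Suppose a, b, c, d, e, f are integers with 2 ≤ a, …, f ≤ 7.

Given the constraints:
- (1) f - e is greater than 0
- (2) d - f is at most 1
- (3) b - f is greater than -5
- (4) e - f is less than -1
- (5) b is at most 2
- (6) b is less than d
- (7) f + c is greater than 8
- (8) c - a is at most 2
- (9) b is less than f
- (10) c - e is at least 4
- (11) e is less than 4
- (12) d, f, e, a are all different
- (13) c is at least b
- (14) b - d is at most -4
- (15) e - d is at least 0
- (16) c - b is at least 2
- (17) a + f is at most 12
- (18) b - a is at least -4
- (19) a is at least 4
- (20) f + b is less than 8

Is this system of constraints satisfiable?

Constraints 8, 10, 14, 15, and 18 give d − b ≥ 4, b − a ≥ -4, a − c ≥ -2, c − e ≥ 4, e − d ≥ 0.
Adding all 5 inequalities: the left sides telescope to 0, and the right sides sum to 4 + (-4) + (-2) + 4 + 0 = 2. So 0 ≥ 2, which is false.

Unsatisfiable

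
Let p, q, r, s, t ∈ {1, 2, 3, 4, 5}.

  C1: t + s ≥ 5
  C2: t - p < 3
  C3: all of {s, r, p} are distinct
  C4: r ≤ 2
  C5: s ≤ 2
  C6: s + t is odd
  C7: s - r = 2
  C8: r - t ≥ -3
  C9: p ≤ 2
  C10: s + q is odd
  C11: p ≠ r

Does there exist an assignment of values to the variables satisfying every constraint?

Unsatisfiable

Constraints 4, 5, and 9 confine each of s, r, p to the 2 values {1, 2} (the domain already gives each ≥ 1).
Constraint 3 requires all 3 of them to be distinct, but only 2 values are available — impossible by the pigeonhole principle.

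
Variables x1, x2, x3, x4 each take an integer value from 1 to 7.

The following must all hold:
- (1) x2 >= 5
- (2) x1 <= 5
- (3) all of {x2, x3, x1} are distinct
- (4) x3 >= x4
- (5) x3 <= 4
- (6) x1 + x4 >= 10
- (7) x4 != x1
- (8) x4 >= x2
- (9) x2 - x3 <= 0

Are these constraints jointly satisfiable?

From constraint 2: x1 ≤ 5. From constraints 4 and 5: x4 ≤ x3 ≤ 4. Hence x1 + x4 ≤ 9. But constraint 6 requires x1 + x4 ≥ 10, and 10 > 9. Contradiction.

Unsatisfiable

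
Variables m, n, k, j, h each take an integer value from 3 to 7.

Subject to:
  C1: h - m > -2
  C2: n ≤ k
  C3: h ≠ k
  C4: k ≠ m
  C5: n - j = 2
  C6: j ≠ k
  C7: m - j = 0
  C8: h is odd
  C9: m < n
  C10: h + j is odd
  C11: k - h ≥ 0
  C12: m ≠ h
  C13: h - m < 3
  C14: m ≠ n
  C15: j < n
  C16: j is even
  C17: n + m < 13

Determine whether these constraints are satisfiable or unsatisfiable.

Setting (m, n, k, j, h) = (4, 6, 6, 4, 5) satisfies everything: constraint 1: h - m = 1; constraint 5: n - j = 2; constraint 7: m - j = 0, and the others follow.

Satisfiable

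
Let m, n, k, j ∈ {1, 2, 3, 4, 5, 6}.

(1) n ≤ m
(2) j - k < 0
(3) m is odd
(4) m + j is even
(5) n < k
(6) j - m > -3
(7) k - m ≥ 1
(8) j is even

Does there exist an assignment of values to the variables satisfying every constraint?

Unsatisfiable

Constraint 3 makes m odd and constraint 8 makes j even, so m + j must be odd. Constraint 4 says m + j is even — contradiction.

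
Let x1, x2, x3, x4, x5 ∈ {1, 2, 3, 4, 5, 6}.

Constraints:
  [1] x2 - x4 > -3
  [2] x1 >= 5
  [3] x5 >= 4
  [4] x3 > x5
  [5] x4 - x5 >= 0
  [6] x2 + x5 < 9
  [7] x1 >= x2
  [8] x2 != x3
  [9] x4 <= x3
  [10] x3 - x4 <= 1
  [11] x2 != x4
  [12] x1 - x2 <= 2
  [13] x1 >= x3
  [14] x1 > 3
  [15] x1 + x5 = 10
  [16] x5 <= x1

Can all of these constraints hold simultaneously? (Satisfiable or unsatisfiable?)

Satisfiable

The assignment x1 = 6, x2 = 4, x3 = 6, x4 = 5, x5 = 4 works:
  constraint 1 holds since x2 - x4 = -1.
  constraint 5 holds since x4 - x5 = 1.
The rest check out directly.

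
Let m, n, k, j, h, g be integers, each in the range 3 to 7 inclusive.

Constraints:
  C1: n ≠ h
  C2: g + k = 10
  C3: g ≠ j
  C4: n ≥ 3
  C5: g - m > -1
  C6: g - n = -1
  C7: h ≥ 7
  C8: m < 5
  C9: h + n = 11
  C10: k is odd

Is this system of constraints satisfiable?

Satisfiable

One satisfying assignment is m = 3, n = 4, k = 7, j = 5, h = 7, g = 3.
For the less obvious constraints — constraint 2: g + k = 10; constraint 5: g - m = 0 — and the others hold by inspection.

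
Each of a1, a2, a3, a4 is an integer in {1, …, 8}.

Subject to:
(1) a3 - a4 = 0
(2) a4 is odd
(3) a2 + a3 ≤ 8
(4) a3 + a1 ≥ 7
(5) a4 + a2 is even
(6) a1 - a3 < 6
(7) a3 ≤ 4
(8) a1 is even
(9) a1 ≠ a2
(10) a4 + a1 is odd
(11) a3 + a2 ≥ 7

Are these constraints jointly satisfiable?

Satisfiable

Take a1 = 6, a2 = 7, a3 = 1, a4 = 1. Then constraint 1: a3 - a4 = 0; constraint 3: a2 + a3 = 8; constraint 4: a3 + a1 = 7, and every other listed constraint is also met.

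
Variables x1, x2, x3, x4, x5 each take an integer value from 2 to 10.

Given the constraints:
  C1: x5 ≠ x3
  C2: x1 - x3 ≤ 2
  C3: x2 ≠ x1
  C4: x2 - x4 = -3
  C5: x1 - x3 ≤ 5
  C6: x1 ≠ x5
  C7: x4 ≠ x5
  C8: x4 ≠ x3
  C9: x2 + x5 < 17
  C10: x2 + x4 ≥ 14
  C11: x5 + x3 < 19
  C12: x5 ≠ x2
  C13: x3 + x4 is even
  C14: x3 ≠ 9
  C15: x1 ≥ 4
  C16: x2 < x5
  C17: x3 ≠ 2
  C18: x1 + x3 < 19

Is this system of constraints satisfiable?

Try x1 = 10, x2 = 7, x3 = 8, x4 = 10, x5 = 9.
Check constraint 2: x1 - x3 = 2; constraint 4: x2 - x4 = -3. The remaining constraints are straightforward to verify.

Satisfiable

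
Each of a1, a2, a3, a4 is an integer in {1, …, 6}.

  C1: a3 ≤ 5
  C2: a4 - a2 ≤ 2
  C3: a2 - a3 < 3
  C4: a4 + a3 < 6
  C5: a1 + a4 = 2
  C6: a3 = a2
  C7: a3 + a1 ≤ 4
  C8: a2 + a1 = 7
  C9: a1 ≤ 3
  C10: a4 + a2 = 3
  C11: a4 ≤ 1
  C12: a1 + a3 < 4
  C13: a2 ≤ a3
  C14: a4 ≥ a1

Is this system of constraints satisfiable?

From constraints 1 and 13: a2 ≤ a3 ≤ 5. From constraints 11 and 14: a1 ≤ a4 ≤ 1. Hence a2 + a1 ≤ 6. But constraint 8 requires a2 + a1 = 7, and 7 > 6. Contradiction.

Unsatisfiable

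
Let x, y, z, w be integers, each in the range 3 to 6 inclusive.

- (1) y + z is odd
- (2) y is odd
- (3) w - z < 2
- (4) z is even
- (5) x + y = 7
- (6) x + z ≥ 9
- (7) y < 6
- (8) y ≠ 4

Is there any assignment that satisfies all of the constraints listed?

Try x = 4, y = 3, z = 6, w = 5.
Check constraint 3: w - z = -1; constraint 5: x + y = 7; constraint 6: x + z = 10. The remaining constraints are straightforward to verify.

Satisfiable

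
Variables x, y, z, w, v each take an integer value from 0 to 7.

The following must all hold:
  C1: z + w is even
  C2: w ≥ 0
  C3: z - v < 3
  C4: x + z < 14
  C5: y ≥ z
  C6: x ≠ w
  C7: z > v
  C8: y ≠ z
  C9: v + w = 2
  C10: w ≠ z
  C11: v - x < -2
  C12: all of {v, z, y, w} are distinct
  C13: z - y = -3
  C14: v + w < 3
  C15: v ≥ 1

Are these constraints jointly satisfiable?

Satisfiable

One satisfying assignment is x = 7, y = 7, z = 4, w = 0, v = 2.
For the less obvious constraints — constraint 3: z - v = 2; constraint 4: x + z = 11; constraint 9: v + w = 2 — and the others hold by inspection.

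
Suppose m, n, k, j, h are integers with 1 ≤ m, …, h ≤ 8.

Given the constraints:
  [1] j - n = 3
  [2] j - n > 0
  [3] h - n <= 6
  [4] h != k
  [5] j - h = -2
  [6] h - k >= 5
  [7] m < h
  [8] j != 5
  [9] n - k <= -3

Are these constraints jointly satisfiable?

Unsatisfiable

Constraints 3, 6, and 9 give k − n ≥ 3, n − h ≥ -6, h − k ≥ 5.
Adding all 3 inequalities: the left sides telescope to 0, and the right sides sum to 3 + (-6) + 5 = 2. So 0 ≥ 2, which is false.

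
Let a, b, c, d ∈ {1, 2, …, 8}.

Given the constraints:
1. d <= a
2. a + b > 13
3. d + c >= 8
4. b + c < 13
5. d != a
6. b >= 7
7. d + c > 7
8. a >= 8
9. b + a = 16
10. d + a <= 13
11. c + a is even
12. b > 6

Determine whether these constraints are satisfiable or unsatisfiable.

Take a = 8, b = 8, c = 4, d = 4. Then constraint 2: a + b = 16; constraint 3: d + c = 8; constraint 4: b + c = 12, and every other listed constraint is also met.

Satisfiable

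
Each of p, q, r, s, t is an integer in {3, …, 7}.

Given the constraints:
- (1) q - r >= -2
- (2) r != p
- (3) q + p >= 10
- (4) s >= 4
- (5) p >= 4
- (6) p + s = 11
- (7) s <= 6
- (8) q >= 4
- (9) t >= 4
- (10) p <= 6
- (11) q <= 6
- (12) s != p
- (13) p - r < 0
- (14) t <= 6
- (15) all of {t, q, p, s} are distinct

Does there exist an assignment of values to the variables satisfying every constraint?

Unsatisfiable

Constraints 4, 5, 7, 8, 9, 10, 11, and 14 confine each of t, q, p, s to the 3 values {4, …, 6}.
Constraint 15 requires all 4 of them to be distinct, but only 3 values are available — impossible by the pigeonhole principle.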